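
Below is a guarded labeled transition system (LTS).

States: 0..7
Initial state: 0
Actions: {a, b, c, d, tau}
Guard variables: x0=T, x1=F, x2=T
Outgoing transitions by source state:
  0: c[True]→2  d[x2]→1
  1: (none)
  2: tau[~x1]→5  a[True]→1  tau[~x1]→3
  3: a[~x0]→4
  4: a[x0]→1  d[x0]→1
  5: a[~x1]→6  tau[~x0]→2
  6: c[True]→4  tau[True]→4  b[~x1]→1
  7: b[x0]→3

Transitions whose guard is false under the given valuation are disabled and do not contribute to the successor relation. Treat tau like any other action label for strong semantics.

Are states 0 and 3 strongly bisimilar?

Compute ~ classes (split until stable):
  π0 = {{0,1,2,3,4,5,6,7}}
  π1 = {{0},{1,3},{2},{4},{5},{6},{7}}
7 equivalence class(es) (converged in 2)
[0]={0}  [3]={1,3}

Answer: NOT BISIMILAR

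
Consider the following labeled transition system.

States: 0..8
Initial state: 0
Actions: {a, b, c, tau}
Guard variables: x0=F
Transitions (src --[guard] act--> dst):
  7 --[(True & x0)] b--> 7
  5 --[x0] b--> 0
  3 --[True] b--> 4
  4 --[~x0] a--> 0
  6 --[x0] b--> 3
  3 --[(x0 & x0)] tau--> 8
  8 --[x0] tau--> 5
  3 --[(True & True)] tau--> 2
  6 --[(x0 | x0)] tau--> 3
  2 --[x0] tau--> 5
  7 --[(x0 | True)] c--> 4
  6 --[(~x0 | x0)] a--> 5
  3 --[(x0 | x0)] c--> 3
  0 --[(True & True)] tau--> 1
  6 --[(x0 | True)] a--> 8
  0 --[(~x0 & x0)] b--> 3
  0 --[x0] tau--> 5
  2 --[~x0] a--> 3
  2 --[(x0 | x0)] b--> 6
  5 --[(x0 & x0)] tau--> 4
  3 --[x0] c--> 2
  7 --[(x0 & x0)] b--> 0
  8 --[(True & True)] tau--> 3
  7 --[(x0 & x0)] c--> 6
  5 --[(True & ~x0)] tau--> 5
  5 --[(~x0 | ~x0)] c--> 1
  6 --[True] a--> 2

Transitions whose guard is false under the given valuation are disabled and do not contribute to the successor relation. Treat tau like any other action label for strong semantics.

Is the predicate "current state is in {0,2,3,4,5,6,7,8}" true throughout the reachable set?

Inv-set: {0,2,3,4,5,6,7,8}
R = {0,1}
  0: ✓
  1: ✗ unsafe
witness against invariant: tau → 1

Answer: INVARIANT VIOLATED at state 1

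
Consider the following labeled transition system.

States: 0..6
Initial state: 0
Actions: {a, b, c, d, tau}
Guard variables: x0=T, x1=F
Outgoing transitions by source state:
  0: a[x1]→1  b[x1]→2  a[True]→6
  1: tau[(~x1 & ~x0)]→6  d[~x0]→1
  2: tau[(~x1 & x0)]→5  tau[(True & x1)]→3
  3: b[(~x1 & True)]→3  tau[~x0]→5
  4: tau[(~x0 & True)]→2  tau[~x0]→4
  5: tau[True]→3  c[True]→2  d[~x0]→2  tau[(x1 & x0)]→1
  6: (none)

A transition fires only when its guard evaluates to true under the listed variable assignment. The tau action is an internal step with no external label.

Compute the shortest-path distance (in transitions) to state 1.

Answer: UNREACHABLE

Working:
Layered search for 1:
  Layer 0: {0}
  Layer 1: {6}
1 never appears.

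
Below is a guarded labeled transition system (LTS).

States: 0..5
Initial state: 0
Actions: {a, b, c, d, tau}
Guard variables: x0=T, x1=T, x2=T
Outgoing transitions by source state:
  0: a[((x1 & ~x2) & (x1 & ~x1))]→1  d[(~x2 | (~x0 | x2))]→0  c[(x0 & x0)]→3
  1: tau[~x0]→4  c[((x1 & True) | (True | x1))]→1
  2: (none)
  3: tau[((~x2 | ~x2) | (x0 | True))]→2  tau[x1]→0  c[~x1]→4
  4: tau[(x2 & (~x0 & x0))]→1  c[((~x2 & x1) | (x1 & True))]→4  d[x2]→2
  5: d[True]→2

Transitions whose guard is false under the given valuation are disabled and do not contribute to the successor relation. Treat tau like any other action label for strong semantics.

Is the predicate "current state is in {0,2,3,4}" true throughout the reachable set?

Allowed set {0,2,3,4}
Reachable = {0,2,3}
  0: safe
  2: safe
  3: safe

Answer: INVARIANT HOLDS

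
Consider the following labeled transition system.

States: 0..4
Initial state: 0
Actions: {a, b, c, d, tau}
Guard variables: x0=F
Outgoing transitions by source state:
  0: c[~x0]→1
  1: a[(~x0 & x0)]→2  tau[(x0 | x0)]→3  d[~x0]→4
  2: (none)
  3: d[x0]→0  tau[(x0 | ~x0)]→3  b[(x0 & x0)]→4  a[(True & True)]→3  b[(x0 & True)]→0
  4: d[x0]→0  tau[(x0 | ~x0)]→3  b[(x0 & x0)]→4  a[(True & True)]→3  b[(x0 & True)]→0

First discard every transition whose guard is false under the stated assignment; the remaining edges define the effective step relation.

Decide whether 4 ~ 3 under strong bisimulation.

Answer: BISIMILAR

Trace:
Bisimulation quotient by refinement:
  P[0] = {{0,1,2,3,4}}
  P[1] = {{0},{1},{2},{3,4}}
stable after 2 split(s): 4 block(s)
[4]={3,4}  [3]={3,4}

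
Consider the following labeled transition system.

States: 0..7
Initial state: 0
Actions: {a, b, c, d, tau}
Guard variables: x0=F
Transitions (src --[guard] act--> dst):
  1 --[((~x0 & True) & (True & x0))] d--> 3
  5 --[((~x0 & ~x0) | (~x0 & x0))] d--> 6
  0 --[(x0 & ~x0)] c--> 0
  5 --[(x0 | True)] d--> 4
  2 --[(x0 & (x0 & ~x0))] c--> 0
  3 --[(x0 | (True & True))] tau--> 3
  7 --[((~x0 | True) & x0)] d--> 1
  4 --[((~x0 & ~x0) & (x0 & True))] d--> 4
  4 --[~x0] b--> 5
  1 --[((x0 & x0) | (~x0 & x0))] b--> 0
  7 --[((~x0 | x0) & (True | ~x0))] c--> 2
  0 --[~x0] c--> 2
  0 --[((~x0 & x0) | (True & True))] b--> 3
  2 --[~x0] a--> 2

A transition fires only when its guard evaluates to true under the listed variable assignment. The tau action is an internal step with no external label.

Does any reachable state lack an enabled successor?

Answer: DEADLOCK-FREE

Analysis:
Reach set: {0,2,3}
  0: b→3  c→2  [2 out]
  2: a→2  [1 out]
  3: tau→3  [1 out]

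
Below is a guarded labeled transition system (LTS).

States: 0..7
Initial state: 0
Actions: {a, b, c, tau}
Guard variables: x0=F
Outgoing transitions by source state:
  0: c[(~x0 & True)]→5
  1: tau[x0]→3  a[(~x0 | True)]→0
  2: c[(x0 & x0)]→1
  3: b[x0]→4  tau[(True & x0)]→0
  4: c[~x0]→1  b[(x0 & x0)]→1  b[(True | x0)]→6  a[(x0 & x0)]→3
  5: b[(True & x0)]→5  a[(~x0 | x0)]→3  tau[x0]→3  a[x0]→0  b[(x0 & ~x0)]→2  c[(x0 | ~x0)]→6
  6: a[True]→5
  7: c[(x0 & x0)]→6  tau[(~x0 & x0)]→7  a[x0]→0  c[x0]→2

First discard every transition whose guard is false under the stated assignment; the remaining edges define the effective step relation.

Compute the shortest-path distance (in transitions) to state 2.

Answer: UNREACHABLE

Analysis:
Breadth-first toward 2:
  depth 0: {0}
  depth 1: {5}
  depth 2: {3,6}
2 never appears.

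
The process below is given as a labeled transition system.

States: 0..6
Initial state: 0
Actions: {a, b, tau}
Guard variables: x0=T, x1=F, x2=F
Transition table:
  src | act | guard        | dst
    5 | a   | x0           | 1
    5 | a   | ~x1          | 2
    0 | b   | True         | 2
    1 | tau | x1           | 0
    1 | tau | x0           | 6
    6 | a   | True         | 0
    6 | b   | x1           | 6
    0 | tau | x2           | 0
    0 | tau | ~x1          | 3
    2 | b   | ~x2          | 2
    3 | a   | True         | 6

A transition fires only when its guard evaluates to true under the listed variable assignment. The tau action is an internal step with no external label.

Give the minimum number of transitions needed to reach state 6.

Layered search for 6:
  depth 0: {0}
  depth 1: {2,3}
  depth 2: {6}
first hit 6 at d=2 via tau·a

Answer: 2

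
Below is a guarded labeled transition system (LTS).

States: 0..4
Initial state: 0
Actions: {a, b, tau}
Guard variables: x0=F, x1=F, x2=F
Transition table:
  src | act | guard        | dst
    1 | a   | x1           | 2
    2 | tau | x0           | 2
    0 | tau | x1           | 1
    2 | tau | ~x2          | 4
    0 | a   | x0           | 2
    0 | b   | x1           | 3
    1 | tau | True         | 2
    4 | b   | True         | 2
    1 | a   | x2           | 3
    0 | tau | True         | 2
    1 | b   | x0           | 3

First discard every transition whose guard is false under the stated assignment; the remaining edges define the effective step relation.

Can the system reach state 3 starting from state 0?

Guard filter leaves 4 enabled edge(s).
L0 = {0}
L1 = {2}  cumulative {0,2}
L2 = {4}  cumulative {0,2,4}
Reach set: {0,2,4}

Answer: UNREACHABLE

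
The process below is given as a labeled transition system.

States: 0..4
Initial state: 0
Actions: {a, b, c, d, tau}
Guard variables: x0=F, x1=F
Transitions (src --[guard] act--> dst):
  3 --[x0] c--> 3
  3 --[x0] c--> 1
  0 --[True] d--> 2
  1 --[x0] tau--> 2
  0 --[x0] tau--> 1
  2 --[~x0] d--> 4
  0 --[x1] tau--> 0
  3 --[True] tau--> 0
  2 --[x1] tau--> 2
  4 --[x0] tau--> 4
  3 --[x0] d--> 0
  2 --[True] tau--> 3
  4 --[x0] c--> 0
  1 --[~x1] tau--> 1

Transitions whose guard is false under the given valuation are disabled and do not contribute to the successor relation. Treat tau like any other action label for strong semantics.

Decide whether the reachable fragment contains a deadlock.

Reachable = {0,2,3,4}
  0: d→2  [deg 1]
  2: d→4  tau→3  [deg 2]
  3: tau→0  [deg 1]
  4: ∅  [deadlock]
Path to 4: d·d

Answer: DEADLOCK at state 4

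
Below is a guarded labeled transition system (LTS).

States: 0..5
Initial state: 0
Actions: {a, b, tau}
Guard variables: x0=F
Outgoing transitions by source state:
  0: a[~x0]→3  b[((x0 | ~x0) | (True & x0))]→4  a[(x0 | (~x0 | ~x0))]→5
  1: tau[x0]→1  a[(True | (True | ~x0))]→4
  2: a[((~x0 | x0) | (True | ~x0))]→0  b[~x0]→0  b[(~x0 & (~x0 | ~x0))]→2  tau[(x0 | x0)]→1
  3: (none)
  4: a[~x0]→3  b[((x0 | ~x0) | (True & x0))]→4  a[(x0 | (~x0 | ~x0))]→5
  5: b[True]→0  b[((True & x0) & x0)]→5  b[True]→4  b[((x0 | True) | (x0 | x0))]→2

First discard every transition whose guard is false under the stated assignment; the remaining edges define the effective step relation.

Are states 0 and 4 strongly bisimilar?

Answer: BISIMILAR

Trace:
Bisimulation quotient by refinement:
  round 0: {{0,1,2,3,4,5}}
  round 1: {{0,2,4},{1},{3},{5}}
  round 2: {{0,4},{1},{2},{3},{5}}
Fixed point at round 3; 5 class(es).
[0]={0,4}  [4]={0,4}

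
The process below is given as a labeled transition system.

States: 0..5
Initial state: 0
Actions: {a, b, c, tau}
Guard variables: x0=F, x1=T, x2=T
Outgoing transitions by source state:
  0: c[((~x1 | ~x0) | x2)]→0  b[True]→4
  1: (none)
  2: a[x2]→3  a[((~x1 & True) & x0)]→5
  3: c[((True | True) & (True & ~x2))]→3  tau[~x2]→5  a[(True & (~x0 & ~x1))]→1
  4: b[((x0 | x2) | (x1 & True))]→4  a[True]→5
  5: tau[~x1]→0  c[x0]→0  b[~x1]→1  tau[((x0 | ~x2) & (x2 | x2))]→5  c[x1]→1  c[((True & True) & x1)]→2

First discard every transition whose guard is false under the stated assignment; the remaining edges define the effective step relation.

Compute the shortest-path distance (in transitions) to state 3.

Layered search for 3:
  Layer 0: {0}
  Layer 1: {4}
  Layer 2: {5}
  Layer 3: {1,2}
  Layer 4: {3}
first hit 3 at d=4 via b·a·c·a

Answer: 4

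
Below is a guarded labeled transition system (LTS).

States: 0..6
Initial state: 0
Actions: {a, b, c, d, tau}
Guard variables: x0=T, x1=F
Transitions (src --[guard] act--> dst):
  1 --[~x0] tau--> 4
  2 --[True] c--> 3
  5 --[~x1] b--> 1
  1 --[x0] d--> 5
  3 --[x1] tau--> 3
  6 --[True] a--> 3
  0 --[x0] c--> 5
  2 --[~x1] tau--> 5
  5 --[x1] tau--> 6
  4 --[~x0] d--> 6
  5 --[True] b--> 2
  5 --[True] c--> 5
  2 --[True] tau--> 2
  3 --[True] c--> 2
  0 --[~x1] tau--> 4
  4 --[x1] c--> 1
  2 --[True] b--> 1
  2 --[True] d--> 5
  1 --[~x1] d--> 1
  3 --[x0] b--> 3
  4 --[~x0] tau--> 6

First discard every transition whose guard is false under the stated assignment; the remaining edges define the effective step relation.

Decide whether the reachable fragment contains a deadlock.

Reachable = {0,1,2,3,4,5}
  0: c→5  tau→4  [2 out]
  1: d→1  d→5  [2 out]
  2: b→1  c→3  d→5  tau→2  tau→5  [5 out]
  3: b→3  c→2  [2 out]
  4: ∅  [STUCK]
  5: b→1  b→2  c→5  [3 out]
trace reaching 4: tau

Answer: DEADLOCK at state 4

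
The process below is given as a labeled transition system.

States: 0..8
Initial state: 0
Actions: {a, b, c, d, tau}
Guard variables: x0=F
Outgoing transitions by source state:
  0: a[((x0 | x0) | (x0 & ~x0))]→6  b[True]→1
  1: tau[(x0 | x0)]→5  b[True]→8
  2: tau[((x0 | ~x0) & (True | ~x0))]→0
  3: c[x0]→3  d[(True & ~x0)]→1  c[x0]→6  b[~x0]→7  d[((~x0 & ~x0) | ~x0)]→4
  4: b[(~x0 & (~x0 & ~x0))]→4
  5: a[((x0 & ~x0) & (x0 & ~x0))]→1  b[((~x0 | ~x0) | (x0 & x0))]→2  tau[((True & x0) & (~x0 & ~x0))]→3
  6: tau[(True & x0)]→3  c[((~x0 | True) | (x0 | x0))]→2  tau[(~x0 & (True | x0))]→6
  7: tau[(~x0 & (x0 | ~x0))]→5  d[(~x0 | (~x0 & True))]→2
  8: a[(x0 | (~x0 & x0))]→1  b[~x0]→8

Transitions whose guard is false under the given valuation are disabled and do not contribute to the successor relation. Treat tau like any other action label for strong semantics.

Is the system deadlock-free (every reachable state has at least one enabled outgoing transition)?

Answer: DEADLOCK-FREE

Analysis:
Reachable = {0,1,8}
  0: b→1  [1 out]
  1: b→8  [1 out]
  8: b→8  [1 out]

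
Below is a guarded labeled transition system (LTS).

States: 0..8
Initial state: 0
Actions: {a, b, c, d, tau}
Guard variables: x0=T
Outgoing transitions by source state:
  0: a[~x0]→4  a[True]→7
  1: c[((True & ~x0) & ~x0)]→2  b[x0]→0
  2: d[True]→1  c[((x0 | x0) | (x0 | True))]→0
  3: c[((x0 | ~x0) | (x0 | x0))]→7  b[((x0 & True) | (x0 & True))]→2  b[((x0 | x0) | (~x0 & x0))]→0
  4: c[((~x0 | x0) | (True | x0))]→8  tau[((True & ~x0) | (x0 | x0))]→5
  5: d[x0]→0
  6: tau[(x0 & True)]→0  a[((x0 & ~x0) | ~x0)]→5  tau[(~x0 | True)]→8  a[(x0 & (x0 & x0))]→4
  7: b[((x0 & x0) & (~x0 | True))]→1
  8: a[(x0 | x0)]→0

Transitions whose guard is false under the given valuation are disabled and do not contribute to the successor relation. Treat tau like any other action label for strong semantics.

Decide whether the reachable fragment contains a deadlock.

Reachable = {0,1,7}
  0: a→7  [1 exit(s)]
  1: b→0  [1 exit(s)]
  7: b→1  [1 exit(s)]

Answer: DEADLOCK-FREE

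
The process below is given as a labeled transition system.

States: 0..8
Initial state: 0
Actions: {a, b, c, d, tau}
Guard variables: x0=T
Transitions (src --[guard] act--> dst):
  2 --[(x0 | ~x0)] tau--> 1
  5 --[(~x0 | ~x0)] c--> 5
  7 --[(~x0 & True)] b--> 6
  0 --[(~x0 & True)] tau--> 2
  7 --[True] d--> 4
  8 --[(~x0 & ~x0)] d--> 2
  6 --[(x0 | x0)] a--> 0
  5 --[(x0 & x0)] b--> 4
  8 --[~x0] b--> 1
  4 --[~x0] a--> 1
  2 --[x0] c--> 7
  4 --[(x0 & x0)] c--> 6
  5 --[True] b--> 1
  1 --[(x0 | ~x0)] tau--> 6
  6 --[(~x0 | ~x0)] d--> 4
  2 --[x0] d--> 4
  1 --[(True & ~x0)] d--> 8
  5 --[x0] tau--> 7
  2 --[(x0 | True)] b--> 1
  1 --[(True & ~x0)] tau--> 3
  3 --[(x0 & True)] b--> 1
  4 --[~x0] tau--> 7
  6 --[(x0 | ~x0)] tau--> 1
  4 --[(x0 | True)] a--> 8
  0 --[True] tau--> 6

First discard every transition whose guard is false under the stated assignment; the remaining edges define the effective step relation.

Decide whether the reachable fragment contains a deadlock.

Answer: DEADLOCK-FREE

Trace:
Reach set: {0,1,6}
  0: tau→6  [1 exit(s)]
  1: tau→6  [1 exit(s)]
  6: a→0  tau→1  [2 exit(s)]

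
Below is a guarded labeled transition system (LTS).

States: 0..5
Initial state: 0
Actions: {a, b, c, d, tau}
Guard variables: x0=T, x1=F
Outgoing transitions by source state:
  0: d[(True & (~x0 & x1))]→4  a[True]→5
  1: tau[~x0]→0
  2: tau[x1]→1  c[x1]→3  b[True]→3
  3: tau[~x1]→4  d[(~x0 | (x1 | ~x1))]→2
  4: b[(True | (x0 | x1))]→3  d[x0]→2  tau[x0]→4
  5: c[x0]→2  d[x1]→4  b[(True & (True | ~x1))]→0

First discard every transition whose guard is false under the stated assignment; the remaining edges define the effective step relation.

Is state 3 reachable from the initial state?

Answer: REACHABLE

Working:
Guard filter leaves 9 enabled edge(s).
depth 0: {0}
depth 1: {5}  now seen {0,5}
depth 2: {2}  now seen {0,2,5}
depth 3: {3}  now seen {0,2,3,5}
depth 4: {4}  now seen {0,2,3,4,5}
Reach set: {0,2,3,4,5}
Path to 3: a·c·b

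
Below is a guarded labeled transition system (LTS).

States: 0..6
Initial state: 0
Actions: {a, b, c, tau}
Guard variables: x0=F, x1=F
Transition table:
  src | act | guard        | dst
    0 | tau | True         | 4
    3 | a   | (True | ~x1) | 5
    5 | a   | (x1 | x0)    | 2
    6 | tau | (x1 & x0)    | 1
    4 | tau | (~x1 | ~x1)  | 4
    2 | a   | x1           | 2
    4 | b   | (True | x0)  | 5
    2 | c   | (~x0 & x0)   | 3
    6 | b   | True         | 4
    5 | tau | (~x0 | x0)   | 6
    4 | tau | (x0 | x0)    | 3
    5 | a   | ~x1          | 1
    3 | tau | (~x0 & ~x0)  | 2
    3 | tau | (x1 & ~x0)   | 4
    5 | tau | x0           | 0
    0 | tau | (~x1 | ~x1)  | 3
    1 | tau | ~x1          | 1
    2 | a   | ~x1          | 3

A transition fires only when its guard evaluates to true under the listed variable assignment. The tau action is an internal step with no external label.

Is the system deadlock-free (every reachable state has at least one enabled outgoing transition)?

R = {0,1,2,3,4,5,6}
  0: tau→3  tau→4  [2 exit(s)]
  1: tau→1  [1 exit(s)]
  2: a→3  [1 exit(s)]
  3: a→5  tau→2  [2 exit(s)]
  4: b→5  tau→4  [2 exit(s)]
  5: a→1  tau→6  [2 exit(s)]
  6: b→4  [1 exit(s)]

Answer: DEADLOCK-FREE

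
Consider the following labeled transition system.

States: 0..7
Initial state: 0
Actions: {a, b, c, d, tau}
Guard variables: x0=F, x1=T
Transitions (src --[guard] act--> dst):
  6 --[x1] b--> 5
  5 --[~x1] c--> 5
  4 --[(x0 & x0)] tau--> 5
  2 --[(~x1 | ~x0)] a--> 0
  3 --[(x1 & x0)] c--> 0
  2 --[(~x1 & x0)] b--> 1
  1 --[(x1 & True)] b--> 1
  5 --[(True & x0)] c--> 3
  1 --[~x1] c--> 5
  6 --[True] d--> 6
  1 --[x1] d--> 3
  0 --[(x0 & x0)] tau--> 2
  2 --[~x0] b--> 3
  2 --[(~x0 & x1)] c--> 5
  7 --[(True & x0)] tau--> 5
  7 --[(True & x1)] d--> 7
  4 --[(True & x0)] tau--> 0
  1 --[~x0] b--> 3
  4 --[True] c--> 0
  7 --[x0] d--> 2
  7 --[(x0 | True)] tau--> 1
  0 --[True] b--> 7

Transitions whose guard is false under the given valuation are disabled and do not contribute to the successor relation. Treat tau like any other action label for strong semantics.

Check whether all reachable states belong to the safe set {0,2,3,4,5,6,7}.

Safe = {0,2,3,4,5,6,7}
Reachable = {0,1,3,7}
  0: safe
  1: outside
  3: safe
  7: safe
reach 1 via b·tau — violates

Answer: INVARIANT VIOLATED at state 1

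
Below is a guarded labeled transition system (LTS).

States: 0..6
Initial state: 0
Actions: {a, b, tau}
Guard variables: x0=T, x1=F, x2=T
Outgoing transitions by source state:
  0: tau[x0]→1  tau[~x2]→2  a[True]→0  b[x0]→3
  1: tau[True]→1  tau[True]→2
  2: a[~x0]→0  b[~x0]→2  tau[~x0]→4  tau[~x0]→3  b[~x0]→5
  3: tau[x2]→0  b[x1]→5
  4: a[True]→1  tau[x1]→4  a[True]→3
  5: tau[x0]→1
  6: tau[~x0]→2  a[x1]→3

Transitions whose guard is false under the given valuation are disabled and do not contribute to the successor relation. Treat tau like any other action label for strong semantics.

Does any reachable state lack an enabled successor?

Reachable = {0,1,2,3}
  0: a→0  b→3  tau→1  [deg 3]
  1: tau→1  tau→2  [deg 2]
  2: ∅  [deadlock]
  3: tau→0  [deg 1]
Path to 2: tau·tau

Answer: DEADLOCK at state 2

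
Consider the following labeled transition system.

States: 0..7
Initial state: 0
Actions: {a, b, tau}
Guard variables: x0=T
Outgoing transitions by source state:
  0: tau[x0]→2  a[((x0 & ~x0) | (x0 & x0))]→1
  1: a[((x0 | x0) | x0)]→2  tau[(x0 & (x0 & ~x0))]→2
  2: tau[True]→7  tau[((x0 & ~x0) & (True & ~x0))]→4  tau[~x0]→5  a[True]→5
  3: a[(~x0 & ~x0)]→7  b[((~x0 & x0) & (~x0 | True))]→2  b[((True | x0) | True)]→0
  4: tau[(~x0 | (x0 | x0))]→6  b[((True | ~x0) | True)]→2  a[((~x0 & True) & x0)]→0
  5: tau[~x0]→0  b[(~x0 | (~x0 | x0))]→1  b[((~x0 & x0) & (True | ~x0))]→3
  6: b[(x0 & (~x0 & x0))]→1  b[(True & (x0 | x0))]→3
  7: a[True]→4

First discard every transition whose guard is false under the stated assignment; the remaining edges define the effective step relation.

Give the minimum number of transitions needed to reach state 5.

Breadth-first toward 5:
  L0 = {0}
  L1 = {1,2}
  L2 = {5,7}
depth(5)=2, e.g. tau·a

Answer: 2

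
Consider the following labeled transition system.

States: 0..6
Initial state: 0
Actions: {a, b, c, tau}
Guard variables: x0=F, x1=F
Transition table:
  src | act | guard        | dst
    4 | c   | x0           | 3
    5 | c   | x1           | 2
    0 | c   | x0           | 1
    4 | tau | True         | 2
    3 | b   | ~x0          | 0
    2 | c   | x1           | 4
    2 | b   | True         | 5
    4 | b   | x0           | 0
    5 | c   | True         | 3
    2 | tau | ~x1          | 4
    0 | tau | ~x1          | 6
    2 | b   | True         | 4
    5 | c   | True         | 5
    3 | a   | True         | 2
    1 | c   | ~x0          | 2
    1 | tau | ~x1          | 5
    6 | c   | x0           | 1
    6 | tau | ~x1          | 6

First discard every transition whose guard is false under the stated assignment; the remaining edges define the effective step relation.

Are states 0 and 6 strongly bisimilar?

Refine partition for ~:
  π0 = {{0,1,2,3,4,5,6}}
  π1 = {{0,4,6},{1},{2},{3},{5}}
  π2 = {{0,6},{1},{2},{3},{4},{5}}
6 equivalence class(es) (converged in 3)
[0]={0,6}  [6]={0,6}

Answer: BISIMILAR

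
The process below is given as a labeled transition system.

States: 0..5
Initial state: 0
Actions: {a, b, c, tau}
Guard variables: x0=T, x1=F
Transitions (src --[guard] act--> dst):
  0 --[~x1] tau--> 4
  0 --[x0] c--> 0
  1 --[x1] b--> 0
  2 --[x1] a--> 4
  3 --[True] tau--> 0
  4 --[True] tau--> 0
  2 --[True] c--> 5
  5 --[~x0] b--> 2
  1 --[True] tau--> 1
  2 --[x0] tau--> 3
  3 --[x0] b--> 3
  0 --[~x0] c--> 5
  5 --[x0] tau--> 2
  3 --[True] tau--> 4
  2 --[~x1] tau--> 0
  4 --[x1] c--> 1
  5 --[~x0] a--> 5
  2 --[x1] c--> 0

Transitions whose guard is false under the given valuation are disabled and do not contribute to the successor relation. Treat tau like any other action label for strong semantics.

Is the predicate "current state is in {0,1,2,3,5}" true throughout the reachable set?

Answer: INVARIANT VIOLATED at state 4

Trace:
Safe = {0,1,2,3,5}
Reach set: {0,4}
  0: ✓
  4: VIOLATES
reach 4 via tau — violates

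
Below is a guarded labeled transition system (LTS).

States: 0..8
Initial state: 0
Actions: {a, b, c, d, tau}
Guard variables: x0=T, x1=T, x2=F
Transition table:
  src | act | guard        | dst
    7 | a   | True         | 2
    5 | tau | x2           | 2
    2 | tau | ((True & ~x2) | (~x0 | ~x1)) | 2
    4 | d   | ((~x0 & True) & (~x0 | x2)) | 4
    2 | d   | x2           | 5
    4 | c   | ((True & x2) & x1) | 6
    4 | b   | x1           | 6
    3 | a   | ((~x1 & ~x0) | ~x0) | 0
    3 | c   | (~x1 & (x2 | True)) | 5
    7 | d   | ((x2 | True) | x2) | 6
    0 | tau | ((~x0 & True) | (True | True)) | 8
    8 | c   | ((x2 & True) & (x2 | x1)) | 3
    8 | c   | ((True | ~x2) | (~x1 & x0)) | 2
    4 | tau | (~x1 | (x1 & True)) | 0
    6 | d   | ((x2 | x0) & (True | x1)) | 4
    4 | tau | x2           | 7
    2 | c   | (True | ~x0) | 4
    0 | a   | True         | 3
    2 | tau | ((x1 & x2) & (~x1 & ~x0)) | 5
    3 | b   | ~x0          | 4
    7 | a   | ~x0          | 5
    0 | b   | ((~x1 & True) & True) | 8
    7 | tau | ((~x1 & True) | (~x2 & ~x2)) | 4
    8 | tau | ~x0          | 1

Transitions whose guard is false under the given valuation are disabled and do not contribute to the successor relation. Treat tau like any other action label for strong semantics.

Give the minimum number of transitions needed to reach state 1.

Answer: UNREACHABLE

Trace:
BFS to 1:
  L0 = {0}
  L1 = {3,8}
  L2 = {2}
  L3 = {4}
  L4 = {6}
1 never appears.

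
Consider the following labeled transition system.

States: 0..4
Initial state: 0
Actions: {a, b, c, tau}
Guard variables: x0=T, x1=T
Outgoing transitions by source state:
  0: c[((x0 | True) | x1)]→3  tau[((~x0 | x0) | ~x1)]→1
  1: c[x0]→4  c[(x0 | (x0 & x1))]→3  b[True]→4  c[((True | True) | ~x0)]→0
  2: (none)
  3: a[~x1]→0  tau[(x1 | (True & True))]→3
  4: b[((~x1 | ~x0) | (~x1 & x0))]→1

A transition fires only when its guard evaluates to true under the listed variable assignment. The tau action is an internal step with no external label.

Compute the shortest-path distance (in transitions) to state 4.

Answer: 2

Working:
Layered search for 4:
  Layer 0: {0}
  Layer 1: {1,3}
  Layer 2: {4}
depth(4)=2, e.g. tau·b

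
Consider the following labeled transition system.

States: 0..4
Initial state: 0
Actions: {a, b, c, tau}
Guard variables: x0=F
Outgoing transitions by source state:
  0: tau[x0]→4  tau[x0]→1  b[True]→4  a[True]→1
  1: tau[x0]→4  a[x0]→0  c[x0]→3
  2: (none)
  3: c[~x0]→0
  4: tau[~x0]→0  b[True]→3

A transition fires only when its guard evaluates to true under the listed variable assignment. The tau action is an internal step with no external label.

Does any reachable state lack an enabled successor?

Answer: DEADLOCK at state 1

Working:
R = {0,1,3,4}
  0: a→1  b→4  [2 exit(s)]
  1: ∅  [deadlock]
  3: c→0  [1 exit(s)]
  4: b→3  tau→0  [2 exit(s)]
trace reaching 1: a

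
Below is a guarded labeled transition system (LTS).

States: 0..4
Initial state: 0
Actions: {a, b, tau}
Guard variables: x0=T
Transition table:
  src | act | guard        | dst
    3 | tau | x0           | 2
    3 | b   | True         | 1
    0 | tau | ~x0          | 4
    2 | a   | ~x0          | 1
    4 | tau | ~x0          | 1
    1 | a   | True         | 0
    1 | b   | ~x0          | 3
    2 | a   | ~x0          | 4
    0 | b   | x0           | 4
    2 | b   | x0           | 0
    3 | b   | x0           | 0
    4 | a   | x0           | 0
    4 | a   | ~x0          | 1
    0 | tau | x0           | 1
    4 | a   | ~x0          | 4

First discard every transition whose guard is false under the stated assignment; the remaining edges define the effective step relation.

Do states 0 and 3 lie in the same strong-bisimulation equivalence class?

Bisimulation quotient by refinement:
  P[0] = {{0,1,2,3,4}}
  P[1] = {{0,3},{1,4},{2}}
  P[2] = {{0},{1,4},{2},{3}}
4 equivalence class(es) (converged in 3)
0∈{0}, 3∈{3}

Answer: NOT BISIMILAR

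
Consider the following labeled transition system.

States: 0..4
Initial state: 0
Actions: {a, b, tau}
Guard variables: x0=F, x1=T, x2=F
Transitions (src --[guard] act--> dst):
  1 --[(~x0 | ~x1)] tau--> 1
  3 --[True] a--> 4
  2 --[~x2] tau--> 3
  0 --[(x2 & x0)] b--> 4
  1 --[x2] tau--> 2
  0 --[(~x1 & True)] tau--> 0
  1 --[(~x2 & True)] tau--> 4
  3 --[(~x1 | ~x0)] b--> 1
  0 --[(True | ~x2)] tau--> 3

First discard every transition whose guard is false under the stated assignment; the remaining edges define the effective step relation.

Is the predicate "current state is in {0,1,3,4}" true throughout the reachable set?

Answer: INVARIANT HOLDS

Working:
Safe = {0,1,3,4}
R = {0,1,3,4}
  0: ✓
  1: ✓
  3: ✓
  4: ✓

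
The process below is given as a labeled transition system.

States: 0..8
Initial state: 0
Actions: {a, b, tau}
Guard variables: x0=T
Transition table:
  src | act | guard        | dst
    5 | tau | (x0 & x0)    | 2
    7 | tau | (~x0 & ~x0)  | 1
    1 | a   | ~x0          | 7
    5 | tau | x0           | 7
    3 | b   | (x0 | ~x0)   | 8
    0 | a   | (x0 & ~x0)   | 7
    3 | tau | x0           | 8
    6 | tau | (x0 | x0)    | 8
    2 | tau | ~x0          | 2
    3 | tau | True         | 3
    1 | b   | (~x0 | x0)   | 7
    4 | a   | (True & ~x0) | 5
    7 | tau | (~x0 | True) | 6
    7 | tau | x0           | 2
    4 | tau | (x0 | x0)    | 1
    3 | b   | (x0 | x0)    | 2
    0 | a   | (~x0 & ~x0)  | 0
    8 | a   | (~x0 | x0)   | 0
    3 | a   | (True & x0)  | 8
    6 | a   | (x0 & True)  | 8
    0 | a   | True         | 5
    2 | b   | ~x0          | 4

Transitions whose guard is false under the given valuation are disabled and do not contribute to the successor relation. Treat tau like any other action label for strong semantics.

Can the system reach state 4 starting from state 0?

Guard filter leaves 15 enabled edge(s).
depth 0: {0}
depth 1: {5}  now seen {0,5}
depth 2: {2,7}  now seen {0,2,5,7}
depth 3: {6}  now seen {0,2,5,6,7}
depth 4: {8}  now seen {0,2,5,6,7,8}
Reachable = {0,2,5,6,7,8}

Answer: UNREACHABLE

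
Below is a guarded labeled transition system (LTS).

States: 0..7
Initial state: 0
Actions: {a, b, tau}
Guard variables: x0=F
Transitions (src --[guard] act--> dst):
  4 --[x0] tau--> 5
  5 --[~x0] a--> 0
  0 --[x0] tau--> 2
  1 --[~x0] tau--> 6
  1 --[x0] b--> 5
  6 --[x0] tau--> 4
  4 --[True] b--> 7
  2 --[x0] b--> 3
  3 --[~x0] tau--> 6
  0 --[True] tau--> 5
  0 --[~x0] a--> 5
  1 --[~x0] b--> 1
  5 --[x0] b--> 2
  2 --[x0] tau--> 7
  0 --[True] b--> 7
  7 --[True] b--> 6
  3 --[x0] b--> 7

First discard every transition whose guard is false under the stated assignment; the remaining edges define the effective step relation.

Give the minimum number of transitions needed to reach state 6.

Answer: 2

Trace:
Layered search for 6:
  depth 0: {0}
  depth 1: {5,7}
  depth 2: {6}
depth(6)=2, e.g. b·b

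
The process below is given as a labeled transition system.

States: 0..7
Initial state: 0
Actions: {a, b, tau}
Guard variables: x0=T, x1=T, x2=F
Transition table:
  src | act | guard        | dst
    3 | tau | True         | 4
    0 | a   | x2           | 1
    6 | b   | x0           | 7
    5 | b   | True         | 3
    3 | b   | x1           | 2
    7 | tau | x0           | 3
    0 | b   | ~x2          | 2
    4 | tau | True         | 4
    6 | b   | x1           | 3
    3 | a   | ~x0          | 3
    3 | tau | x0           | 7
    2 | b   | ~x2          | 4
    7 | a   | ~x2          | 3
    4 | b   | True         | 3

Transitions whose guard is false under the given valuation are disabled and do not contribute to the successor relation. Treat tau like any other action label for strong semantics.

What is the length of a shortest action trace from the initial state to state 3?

BFS to 3:
  depth 0: {0}
  depth 1: {2}
  depth 2: {4}
  depth 3: {3}
depth(3)=3, e.g. b·b·b

Answer: 3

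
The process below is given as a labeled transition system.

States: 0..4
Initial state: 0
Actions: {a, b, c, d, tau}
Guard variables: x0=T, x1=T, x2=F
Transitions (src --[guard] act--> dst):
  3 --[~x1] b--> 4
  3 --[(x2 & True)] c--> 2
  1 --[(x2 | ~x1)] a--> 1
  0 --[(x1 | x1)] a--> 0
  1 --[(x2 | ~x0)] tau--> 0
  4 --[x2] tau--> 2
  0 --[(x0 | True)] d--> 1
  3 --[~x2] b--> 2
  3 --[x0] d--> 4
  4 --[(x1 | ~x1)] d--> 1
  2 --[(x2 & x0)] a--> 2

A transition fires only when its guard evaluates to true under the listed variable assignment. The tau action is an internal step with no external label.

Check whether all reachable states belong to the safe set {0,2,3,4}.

Answer: INVARIANT VIOLATED at state 1

Working:
Allowed set {0,2,3,4}
Reach set: {0,1}
  0: safe
  1: outside
witness against invariant: d → 1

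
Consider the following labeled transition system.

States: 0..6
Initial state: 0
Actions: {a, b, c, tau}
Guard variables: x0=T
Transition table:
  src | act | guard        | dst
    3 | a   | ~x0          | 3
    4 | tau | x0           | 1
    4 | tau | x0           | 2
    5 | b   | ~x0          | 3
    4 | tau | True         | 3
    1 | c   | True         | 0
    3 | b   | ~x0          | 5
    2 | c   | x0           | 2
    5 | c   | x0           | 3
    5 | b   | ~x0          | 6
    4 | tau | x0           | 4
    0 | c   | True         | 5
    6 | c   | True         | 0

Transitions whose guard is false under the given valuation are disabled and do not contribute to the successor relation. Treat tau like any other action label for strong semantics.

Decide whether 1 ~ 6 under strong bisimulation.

Refine partition for ~:
  π0 = {{0,1,2,3,4,5,6}}
  π1 = {{0,1,2,5,6},{3},{4}}
  π2 = {{0,1,2,6},{3},{4},{5}}
  π3 = {{0},{1,2,6},{3},{4},{5}}
  π4 = {{0},{1,6},{2},{3},{4},{5}}
Fixed point at round 5; 6 class(es).
1∈{1,6}, 6∈{1,6}

Answer: BISIMILAR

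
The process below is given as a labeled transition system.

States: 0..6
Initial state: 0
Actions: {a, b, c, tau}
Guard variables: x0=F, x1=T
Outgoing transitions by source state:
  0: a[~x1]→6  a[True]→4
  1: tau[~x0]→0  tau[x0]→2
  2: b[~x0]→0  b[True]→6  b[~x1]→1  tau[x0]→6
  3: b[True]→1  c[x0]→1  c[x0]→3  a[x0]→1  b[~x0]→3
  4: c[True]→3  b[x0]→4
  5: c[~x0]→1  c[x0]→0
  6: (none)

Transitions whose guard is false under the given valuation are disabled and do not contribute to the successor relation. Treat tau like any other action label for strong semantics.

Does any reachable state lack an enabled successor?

Answer: DEADLOCK-FREE

Working:
R = {0,1,3,4}
  0: a→4  [1 exit(s)]
  1: tau→0  [1 exit(s)]
  3: b→1  b→3  [2 exit(s)]
  4: c→3  [1 exit(s)]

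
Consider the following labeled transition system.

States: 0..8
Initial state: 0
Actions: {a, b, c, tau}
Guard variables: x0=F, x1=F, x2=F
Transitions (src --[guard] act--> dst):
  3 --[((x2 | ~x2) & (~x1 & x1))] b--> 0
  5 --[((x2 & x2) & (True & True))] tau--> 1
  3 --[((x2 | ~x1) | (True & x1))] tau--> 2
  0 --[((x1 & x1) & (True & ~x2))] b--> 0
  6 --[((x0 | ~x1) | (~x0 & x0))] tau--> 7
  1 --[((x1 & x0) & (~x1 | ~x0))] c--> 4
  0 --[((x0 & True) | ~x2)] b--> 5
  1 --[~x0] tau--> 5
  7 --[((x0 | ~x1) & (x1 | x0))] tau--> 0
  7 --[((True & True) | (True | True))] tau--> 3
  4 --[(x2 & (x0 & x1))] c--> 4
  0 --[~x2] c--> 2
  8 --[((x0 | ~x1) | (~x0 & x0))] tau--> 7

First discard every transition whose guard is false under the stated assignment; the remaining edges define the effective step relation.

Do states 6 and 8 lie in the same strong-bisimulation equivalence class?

Bisimulation quotient by refinement:
  π0 = {{0,1,2,3,4,5,6,7,8}}
  π1 = {{0},{1,3,6,7,8},{2,4,5}}
  π2 = {{0},{1,3},{2,4,5},{6,7,8}}
  π3 = {{0},{1,3},{2,4,5},{6,8},{7}}
stable after 4 split(s): 5 block(s)
[6]={6,8}  [8]={6,8}

Answer: BISIMILAR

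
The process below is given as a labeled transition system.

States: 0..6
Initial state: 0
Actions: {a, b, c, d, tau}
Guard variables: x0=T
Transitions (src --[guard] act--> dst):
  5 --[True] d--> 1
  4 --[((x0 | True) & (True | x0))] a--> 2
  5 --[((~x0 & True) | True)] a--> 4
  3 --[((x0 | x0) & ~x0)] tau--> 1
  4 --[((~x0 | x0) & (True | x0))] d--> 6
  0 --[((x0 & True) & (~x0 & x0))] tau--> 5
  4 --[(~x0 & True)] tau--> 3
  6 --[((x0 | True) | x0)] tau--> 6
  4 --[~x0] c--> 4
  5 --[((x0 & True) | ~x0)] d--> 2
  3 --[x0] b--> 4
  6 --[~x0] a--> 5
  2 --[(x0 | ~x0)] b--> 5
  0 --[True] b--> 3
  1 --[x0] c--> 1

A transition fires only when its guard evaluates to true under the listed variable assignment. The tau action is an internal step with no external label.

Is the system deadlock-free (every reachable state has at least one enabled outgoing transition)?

Answer: DEADLOCK-FREE

Analysis:
Reach set: {0,1,2,3,4,5,6}
  0: b→3  [1 exit(s)]
  1: c→1  [1 exit(s)]
  2: b→5  [1 exit(s)]
  3: b→4  [1 exit(s)]
  4: a→2  d→6  [2 exit(s)]
  5: a→4  d→1  d→2  [3 exit(s)]
  6: tau→6  [1 exit(s)]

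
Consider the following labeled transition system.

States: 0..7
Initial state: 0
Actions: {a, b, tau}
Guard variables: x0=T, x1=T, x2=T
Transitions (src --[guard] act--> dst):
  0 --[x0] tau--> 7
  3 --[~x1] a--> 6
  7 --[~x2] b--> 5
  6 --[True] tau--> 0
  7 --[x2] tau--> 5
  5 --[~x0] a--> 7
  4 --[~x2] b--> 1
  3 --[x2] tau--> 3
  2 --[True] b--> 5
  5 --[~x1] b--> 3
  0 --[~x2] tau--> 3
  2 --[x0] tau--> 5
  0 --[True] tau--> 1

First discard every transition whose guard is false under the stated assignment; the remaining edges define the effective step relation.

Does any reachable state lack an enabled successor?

Answer: DEADLOCK at state 1

Working:
Reachable = {0,1,5,7}
  0: tau→1  tau→7  [2 out]
  1: ∅  [no exit]
  5: ∅  [no exit]
  7: tau→5  [1 out]
Path to 1: tau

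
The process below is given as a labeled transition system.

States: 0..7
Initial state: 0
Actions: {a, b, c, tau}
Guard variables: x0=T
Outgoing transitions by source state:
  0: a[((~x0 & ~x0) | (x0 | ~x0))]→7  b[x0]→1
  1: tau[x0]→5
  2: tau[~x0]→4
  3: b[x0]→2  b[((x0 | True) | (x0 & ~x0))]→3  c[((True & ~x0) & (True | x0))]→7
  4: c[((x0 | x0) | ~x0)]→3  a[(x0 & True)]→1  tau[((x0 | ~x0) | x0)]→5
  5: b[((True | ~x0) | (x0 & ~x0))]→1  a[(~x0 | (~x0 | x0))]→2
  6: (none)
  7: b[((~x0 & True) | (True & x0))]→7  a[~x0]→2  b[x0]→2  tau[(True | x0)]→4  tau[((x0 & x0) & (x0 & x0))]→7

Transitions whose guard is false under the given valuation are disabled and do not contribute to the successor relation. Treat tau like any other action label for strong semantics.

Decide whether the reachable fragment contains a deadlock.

Reachable = {0,1,2,3,4,5,7}
  0: a→7  b→1  [2 out]
  1: tau→5  [1 out]
  2: ∅  [STUCK]
  3: b→2  b→3  [2 out]
  4: a→1  c→3  tau→5  [3 out]
  5: a→2  b→1  [2 out]
  7: b→2  b→7  tau→4  tau→7  [4 out]
witness 2: a·b

Answer: DEADLOCK at state 2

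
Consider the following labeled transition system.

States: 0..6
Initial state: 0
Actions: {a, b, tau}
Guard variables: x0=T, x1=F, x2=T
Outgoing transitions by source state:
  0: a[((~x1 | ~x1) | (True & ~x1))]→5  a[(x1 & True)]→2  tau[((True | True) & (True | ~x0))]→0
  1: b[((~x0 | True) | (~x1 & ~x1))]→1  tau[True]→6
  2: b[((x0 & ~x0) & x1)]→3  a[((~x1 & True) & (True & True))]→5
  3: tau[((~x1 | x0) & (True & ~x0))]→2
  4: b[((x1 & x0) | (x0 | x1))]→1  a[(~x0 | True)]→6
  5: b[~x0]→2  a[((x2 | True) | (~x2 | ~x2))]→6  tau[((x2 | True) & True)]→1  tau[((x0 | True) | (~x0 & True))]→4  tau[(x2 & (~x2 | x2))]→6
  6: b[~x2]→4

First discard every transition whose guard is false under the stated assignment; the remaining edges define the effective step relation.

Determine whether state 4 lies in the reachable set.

After dropping false guards: 11 live edges.
Layer 0: {0}
Layer 1: {5}  total {0,5}
Layer 2: {1,4,6}  total {0,1,4,5,6}
Reach set: {0,1,4,5,6}
trace reaching 4: a·tau

Answer: REACHABLE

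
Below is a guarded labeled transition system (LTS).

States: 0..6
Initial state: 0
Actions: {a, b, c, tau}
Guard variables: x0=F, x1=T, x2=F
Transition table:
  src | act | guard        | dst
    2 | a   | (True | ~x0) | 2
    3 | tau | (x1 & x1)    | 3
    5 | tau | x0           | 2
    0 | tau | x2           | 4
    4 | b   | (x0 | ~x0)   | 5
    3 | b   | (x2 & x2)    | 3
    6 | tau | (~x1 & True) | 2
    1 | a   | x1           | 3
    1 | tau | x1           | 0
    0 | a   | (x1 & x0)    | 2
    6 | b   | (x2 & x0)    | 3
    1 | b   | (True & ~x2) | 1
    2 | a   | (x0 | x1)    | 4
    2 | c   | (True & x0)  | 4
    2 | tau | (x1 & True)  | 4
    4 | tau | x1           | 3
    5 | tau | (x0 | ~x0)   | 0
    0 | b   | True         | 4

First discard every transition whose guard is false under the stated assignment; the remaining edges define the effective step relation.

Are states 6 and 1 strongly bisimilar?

Answer: NOT BISIMILAR

Working:
Bisimulation quotient by refinement:
  P[0] = {{0,1,2,3,4,5,6}}
  P[1] = {{0},{1},{2},{3,5},{4},{6}}
  P[2] = {{0},{1},{2},{3},{4},{5},{6}}
stable after 3 split(s): 7 block(s)
6∈{6}, 1∈{1}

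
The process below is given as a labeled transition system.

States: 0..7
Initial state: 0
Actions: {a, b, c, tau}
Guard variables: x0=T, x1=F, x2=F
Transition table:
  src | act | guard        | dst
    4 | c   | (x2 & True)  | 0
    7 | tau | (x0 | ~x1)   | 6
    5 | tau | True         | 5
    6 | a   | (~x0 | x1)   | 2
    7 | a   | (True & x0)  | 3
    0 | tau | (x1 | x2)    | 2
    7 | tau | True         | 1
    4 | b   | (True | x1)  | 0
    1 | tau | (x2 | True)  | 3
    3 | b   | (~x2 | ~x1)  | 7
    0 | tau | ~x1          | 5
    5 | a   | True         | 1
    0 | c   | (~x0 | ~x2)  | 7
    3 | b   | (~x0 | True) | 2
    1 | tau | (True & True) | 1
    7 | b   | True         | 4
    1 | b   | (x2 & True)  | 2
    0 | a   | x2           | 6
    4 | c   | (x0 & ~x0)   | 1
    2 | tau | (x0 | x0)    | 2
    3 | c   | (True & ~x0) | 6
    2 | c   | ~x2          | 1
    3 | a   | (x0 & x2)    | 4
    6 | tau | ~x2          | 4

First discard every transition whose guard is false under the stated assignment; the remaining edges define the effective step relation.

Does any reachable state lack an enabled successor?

Reach set: {0,1,2,3,4,5,6,7}
  0: c→7  tau→5  [deg 2]
  1: tau→1  tau→3  [deg 2]
  2: c→1  tau→2  [deg 2]
  3: b→2  b→7  [deg 2]
  4: b→0  [deg 1]
  5: a→1  tau→5  [deg 2]
  6: tau→4  [deg 1]
  7: a→3  b→4  tau→1  tau→6  [deg 4]

Answer: DEADLOCK-FREE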